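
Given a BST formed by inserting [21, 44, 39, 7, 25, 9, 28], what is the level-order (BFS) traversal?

Tree insertion order: [21, 44, 39, 7, 25, 9, 28]
Tree (level-order array): [21, 7, 44, None, 9, 39, None, None, None, 25, None, None, 28]
BFS from the root, enqueuing left then right child of each popped node:
  queue [21] -> pop 21, enqueue [7, 44], visited so far: [21]
  queue [7, 44] -> pop 7, enqueue [9], visited so far: [21, 7]
  queue [44, 9] -> pop 44, enqueue [39], visited so far: [21, 7, 44]
  queue [9, 39] -> pop 9, enqueue [none], visited so far: [21, 7, 44, 9]
  queue [39] -> pop 39, enqueue [25], visited so far: [21, 7, 44, 9, 39]
  queue [25] -> pop 25, enqueue [28], visited so far: [21, 7, 44, 9, 39, 25]
  queue [28] -> pop 28, enqueue [none], visited so far: [21, 7, 44, 9, 39, 25, 28]
Result: [21, 7, 44, 9, 39, 25, 28]


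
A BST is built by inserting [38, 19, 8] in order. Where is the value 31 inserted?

Starting tree (level order): [38, 19, None, 8]
Insertion path: 38 -> 19
Result: insert 31 as right child of 19
Final tree (level order): [38, 19, None, 8, 31]


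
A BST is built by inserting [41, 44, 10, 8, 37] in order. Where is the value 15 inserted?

Starting tree (level order): [41, 10, 44, 8, 37]
Insertion path: 41 -> 10 -> 37
Result: insert 15 as left child of 37
Final tree (level order): [41, 10, 44, 8, 37, None, None, None, None, 15]


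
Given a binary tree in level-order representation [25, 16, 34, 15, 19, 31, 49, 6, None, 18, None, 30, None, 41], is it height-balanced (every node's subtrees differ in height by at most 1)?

Tree (level-order array): [25, 16, 34, 15, 19, 31, 49, 6, None, 18, None, 30, None, 41]
Definition: a tree is height-balanced if, at every node, |h(left) - h(right)| <= 1 (empty subtree has height -1).
Bottom-up per-node check:
  node 6: h_left=-1, h_right=-1, diff=0 [OK], height=0
  node 15: h_left=0, h_right=-1, diff=1 [OK], height=1
  node 18: h_left=-1, h_right=-1, diff=0 [OK], height=0
  node 19: h_left=0, h_right=-1, diff=1 [OK], height=1
  node 16: h_left=1, h_right=1, diff=0 [OK], height=2
  node 30: h_left=-1, h_right=-1, diff=0 [OK], height=0
  node 31: h_left=0, h_right=-1, diff=1 [OK], height=1
  node 41: h_left=-1, h_right=-1, diff=0 [OK], height=0
  node 49: h_left=0, h_right=-1, diff=1 [OK], height=1
  node 34: h_left=1, h_right=1, diff=0 [OK], height=2
  node 25: h_left=2, h_right=2, diff=0 [OK], height=3
All nodes satisfy the balance condition.
Result: Balanced


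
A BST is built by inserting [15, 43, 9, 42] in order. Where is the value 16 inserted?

Starting tree (level order): [15, 9, 43, None, None, 42]
Insertion path: 15 -> 43 -> 42
Result: insert 16 as left child of 42
Final tree (level order): [15, 9, 43, None, None, 42, None, 16]


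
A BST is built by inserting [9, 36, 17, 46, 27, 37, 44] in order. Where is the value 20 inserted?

Starting tree (level order): [9, None, 36, 17, 46, None, 27, 37, None, None, None, None, 44]
Insertion path: 9 -> 36 -> 17 -> 27
Result: insert 20 as left child of 27
Final tree (level order): [9, None, 36, 17, 46, None, 27, 37, None, 20, None, None, 44]


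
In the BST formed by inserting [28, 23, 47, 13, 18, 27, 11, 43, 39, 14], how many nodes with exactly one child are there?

Tree built from: [28, 23, 47, 13, 18, 27, 11, 43, 39, 14]
Tree (level-order array): [28, 23, 47, 13, 27, 43, None, 11, 18, None, None, 39, None, None, None, 14]
Rule: These are nodes with exactly 1 non-null child.
Per-node child counts:
  node 28: 2 child(ren)
  node 23: 2 child(ren)
  node 13: 2 child(ren)
  node 11: 0 child(ren)
  node 18: 1 child(ren)
  node 14: 0 child(ren)
  node 27: 0 child(ren)
  node 47: 1 child(ren)
  node 43: 1 child(ren)
  node 39: 0 child(ren)
Matching nodes: [18, 47, 43]
Count of nodes with exactly one child: 3


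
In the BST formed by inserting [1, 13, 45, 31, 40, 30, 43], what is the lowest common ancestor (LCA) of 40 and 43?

Tree insertion order: [1, 13, 45, 31, 40, 30, 43]
Tree (level-order array): [1, None, 13, None, 45, 31, None, 30, 40, None, None, None, 43]
In a BST, the LCA of p=40, q=43 is the first node v on the
root-to-leaf path with p <= v <= q (go left if both < v, right if both > v).
Walk from root:
  at 1: both 40 and 43 > 1, go right
  at 13: both 40 and 43 > 13, go right
  at 45: both 40 and 43 < 45, go left
  at 31: both 40 and 43 > 31, go right
  at 40: 40 <= 40 <= 43, this is the LCA
LCA = 40


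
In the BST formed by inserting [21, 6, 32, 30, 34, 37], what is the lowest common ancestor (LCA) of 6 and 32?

Tree insertion order: [21, 6, 32, 30, 34, 37]
Tree (level-order array): [21, 6, 32, None, None, 30, 34, None, None, None, 37]
In a BST, the LCA of p=6, q=32 is the first node v on the
root-to-leaf path with p <= v <= q (go left if both < v, right if both > v).
Walk from root:
  at 21: 6 <= 21 <= 32, this is the LCA
LCA = 21


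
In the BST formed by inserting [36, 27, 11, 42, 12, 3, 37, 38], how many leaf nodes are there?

Tree built from: [36, 27, 11, 42, 12, 3, 37, 38]
Tree (level-order array): [36, 27, 42, 11, None, 37, None, 3, 12, None, 38]
Rule: A leaf has 0 children.
Per-node child counts:
  node 36: 2 child(ren)
  node 27: 1 child(ren)
  node 11: 2 child(ren)
  node 3: 0 child(ren)
  node 12: 0 child(ren)
  node 42: 1 child(ren)
  node 37: 1 child(ren)
  node 38: 0 child(ren)
Matching nodes: [3, 12, 38]
Count of leaf nodes: 3


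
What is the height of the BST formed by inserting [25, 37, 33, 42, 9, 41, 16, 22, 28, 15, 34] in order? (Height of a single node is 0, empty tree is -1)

Insertion order: [25, 37, 33, 42, 9, 41, 16, 22, 28, 15, 34]
Tree (level-order array): [25, 9, 37, None, 16, 33, 42, 15, 22, 28, 34, 41]
Compute height bottom-up (empty subtree = -1):
  height(15) = 1 + max(-1, -1) = 0
  height(22) = 1 + max(-1, -1) = 0
  height(16) = 1 + max(0, 0) = 1
  height(9) = 1 + max(-1, 1) = 2
  height(28) = 1 + max(-1, -1) = 0
  height(34) = 1 + max(-1, -1) = 0
  height(33) = 1 + max(0, 0) = 1
  height(41) = 1 + max(-1, -1) = 0
  height(42) = 1 + max(0, -1) = 1
  height(37) = 1 + max(1, 1) = 2
  height(25) = 1 + max(2, 2) = 3
Height = 3


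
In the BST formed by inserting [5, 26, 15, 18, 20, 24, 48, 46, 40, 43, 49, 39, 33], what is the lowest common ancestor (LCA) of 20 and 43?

Tree insertion order: [5, 26, 15, 18, 20, 24, 48, 46, 40, 43, 49, 39, 33]
Tree (level-order array): [5, None, 26, 15, 48, None, 18, 46, 49, None, 20, 40, None, None, None, None, 24, 39, 43, None, None, 33]
In a BST, the LCA of p=20, q=43 is the first node v on the
root-to-leaf path with p <= v <= q (go left if both < v, right if both > v).
Walk from root:
  at 5: both 20 and 43 > 5, go right
  at 26: 20 <= 26 <= 43, this is the LCA
LCA = 26


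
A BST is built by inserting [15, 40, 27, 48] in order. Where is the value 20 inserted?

Starting tree (level order): [15, None, 40, 27, 48]
Insertion path: 15 -> 40 -> 27
Result: insert 20 as left child of 27
Final tree (level order): [15, None, 40, 27, 48, 20]


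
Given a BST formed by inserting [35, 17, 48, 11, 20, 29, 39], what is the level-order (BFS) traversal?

Tree insertion order: [35, 17, 48, 11, 20, 29, 39]
Tree (level-order array): [35, 17, 48, 11, 20, 39, None, None, None, None, 29]
BFS from the root, enqueuing left then right child of each popped node:
  queue [35] -> pop 35, enqueue [17, 48], visited so far: [35]
  queue [17, 48] -> pop 17, enqueue [11, 20], visited so far: [35, 17]
  queue [48, 11, 20] -> pop 48, enqueue [39], visited so far: [35, 17, 48]
  queue [11, 20, 39] -> pop 11, enqueue [none], visited so far: [35, 17, 48, 11]
  queue [20, 39] -> pop 20, enqueue [29], visited so far: [35, 17, 48, 11, 20]
  queue [39, 29] -> pop 39, enqueue [none], visited so far: [35, 17, 48, 11, 20, 39]
  queue [29] -> pop 29, enqueue [none], visited so far: [35, 17, 48, 11, 20, 39, 29]
Result: [35, 17, 48, 11, 20, 39, 29]


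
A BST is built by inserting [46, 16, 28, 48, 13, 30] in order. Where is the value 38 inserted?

Starting tree (level order): [46, 16, 48, 13, 28, None, None, None, None, None, 30]
Insertion path: 46 -> 16 -> 28 -> 30
Result: insert 38 as right child of 30
Final tree (level order): [46, 16, 48, 13, 28, None, None, None, None, None, 30, None, 38]


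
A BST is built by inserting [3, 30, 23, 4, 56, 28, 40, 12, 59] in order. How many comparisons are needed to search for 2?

Search path for 2: 3
Found: False
Comparisons: 1


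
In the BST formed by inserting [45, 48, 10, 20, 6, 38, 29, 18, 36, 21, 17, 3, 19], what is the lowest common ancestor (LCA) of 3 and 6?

Tree insertion order: [45, 48, 10, 20, 6, 38, 29, 18, 36, 21, 17, 3, 19]
Tree (level-order array): [45, 10, 48, 6, 20, None, None, 3, None, 18, 38, None, None, 17, 19, 29, None, None, None, None, None, 21, 36]
In a BST, the LCA of p=3, q=6 is the first node v on the
root-to-leaf path with p <= v <= q (go left if both < v, right if both > v).
Walk from root:
  at 45: both 3 and 6 < 45, go left
  at 10: both 3 and 6 < 10, go left
  at 6: 3 <= 6 <= 6, this is the LCA
LCA = 6


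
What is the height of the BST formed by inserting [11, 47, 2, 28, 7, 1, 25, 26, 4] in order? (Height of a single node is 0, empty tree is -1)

Insertion order: [11, 47, 2, 28, 7, 1, 25, 26, 4]
Tree (level-order array): [11, 2, 47, 1, 7, 28, None, None, None, 4, None, 25, None, None, None, None, 26]
Compute height bottom-up (empty subtree = -1):
  height(1) = 1 + max(-1, -1) = 0
  height(4) = 1 + max(-1, -1) = 0
  height(7) = 1 + max(0, -1) = 1
  height(2) = 1 + max(0, 1) = 2
  height(26) = 1 + max(-1, -1) = 0
  height(25) = 1 + max(-1, 0) = 1
  height(28) = 1 + max(1, -1) = 2
  height(47) = 1 + max(2, -1) = 3
  height(11) = 1 + max(2, 3) = 4
Height = 4


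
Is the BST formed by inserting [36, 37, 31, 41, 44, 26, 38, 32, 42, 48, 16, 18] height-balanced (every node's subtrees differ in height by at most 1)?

Tree (level-order array): [36, 31, 37, 26, 32, None, 41, 16, None, None, None, 38, 44, None, 18, None, None, 42, 48]
Definition: a tree is height-balanced if, at every node, |h(left) - h(right)| <= 1 (empty subtree has height -1).
Bottom-up per-node check:
  node 18: h_left=-1, h_right=-1, diff=0 [OK], height=0
  node 16: h_left=-1, h_right=0, diff=1 [OK], height=1
  node 26: h_left=1, h_right=-1, diff=2 [FAIL (|1--1|=2 > 1)], height=2
  node 32: h_left=-1, h_right=-1, diff=0 [OK], height=0
  node 31: h_left=2, h_right=0, diff=2 [FAIL (|2-0|=2 > 1)], height=3
  node 38: h_left=-1, h_right=-1, diff=0 [OK], height=0
  node 42: h_left=-1, h_right=-1, diff=0 [OK], height=0
  node 48: h_left=-1, h_right=-1, diff=0 [OK], height=0
  node 44: h_left=0, h_right=0, diff=0 [OK], height=1
  node 41: h_left=0, h_right=1, diff=1 [OK], height=2
  node 37: h_left=-1, h_right=2, diff=3 [FAIL (|-1-2|=3 > 1)], height=3
  node 36: h_left=3, h_right=3, diff=0 [OK], height=4
Node 26 violates the condition: |1 - -1| = 2 > 1.
Result: Not balanced


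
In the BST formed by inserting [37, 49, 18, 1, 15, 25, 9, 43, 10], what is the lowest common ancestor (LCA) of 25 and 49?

Tree insertion order: [37, 49, 18, 1, 15, 25, 9, 43, 10]
Tree (level-order array): [37, 18, 49, 1, 25, 43, None, None, 15, None, None, None, None, 9, None, None, 10]
In a BST, the LCA of p=25, q=49 is the first node v on the
root-to-leaf path with p <= v <= q (go left if both < v, right if both > v).
Walk from root:
  at 37: 25 <= 37 <= 49, this is the LCA
LCA = 37


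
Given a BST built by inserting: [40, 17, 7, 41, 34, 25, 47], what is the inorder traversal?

Tree insertion order: [40, 17, 7, 41, 34, 25, 47]
Tree (level-order array): [40, 17, 41, 7, 34, None, 47, None, None, 25]
Inorder traversal: [7, 17, 25, 34, 40, 41, 47]


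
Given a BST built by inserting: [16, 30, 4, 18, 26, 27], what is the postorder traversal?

Tree insertion order: [16, 30, 4, 18, 26, 27]
Tree (level-order array): [16, 4, 30, None, None, 18, None, None, 26, None, 27]
Postorder traversal: [4, 27, 26, 18, 30, 16]


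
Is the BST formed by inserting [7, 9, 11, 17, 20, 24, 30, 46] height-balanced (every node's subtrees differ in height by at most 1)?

Tree (level-order array): [7, None, 9, None, 11, None, 17, None, 20, None, 24, None, 30, None, 46]
Definition: a tree is height-balanced if, at every node, |h(left) - h(right)| <= 1 (empty subtree has height -1).
Bottom-up per-node check:
  node 46: h_left=-1, h_right=-1, diff=0 [OK], height=0
  node 30: h_left=-1, h_right=0, diff=1 [OK], height=1
  node 24: h_left=-1, h_right=1, diff=2 [FAIL (|-1-1|=2 > 1)], height=2
  node 20: h_left=-1, h_right=2, diff=3 [FAIL (|-1-2|=3 > 1)], height=3
  node 17: h_left=-1, h_right=3, diff=4 [FAIL (|-1-3|=4 > 1)], height=4
  node 11: h_left=-1, h_right=4, diff=5 [FAIL (|-1-4|=5 > 1)], height=5
  node 9: h_left=-1, h_right=5, diff=6 [FAIL (|-1-5|=6 > 1)], height=6
  node 7: h_left=-1, h_right=6, diff=7 [FAIL (|-1-6|=7 > 1)], height=7
Node 24 violates the condition: |-1 - 1| = 2 > 1.
Result: Not balanced


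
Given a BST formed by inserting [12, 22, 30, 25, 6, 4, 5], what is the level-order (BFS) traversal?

Tree insertion order: [12, 22, 30, 25, 6, 4, 5]
Tree (level-order array): [12, 6, 22, 4, None, None, 30, None, 5, 25]
BFS from the root, enqueuing left then right child of each popped node:
  queue [12] -> pop 12, enqueue [6, 22], visited so far: [12]
  queue [6, 22] -> pop 6, enqueue [4], visited so far: [12, 6]
  queue [22, 4] -> pop 22, enqueue [30], visited so far: [12, 6, 22]
  queue [4, 30] -> pop 4, enqueue [5], visited so far: [12, 6, 22, 4]
  queue [30, 5] -> pop 30, enqueue [25], visited so far: [12, 6, 22, 4, 30]
  queue [5, 25] -> pop 5, enqueue [none], visited so far: [12, 6, 22, 4, 30, 5]
  queue [25] -> pop 25, enqueue [none], visited so far: [12, 6, 22, 4, 30, 5, 25]
Result: [12, 6, 22, 4, 30, 5, 25]


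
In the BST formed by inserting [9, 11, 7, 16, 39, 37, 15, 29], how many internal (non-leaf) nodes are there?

Tree built from: [9, 11, 7, 16, 39, 37, 15, 29]
Tree (level-order array): [9, 7, 11, None, None, None, 16, 15, 39, None, None, 37, None, 29]
Rule: An internal node has at least one child.
Per-node child counts:
  node 9: 2 child(ren)
  node 7: 0 child(ren)
  node 11: 1 child(ren)
  node 16: 2 child(ren)
  node 15: 0 child(ren)
  node 39: 1 child(ren)
  node 37: 1 child(ren)
  node 29: 0 child(ren)
Matching nodes: [9, 11, 16, 39, 37]
Count of internal (non-leaf) nodes: 5


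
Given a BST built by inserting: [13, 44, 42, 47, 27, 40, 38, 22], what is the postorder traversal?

Tree insertion order: [13, 44, 42, 47, 27, 40, 38, 22]
Tree (level-order array): [13, None, 44, 42, 47, 27, None, None, None, 22, 40, None, None, 38]
Postorder traversal: [22, 38, 40, 27, 42, 47, 44, 13]


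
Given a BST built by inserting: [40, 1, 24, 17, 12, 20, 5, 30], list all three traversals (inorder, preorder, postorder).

Tree insertion order: [40, 1, 24, 17, 12, 20, 5, 30]
Tree (level-order array): [40, 1, None, None, 24, 17, 30, 12, 20, None, None, 5]
Inorder (L, root, R): [1, 5, 12, 17, 20, 24, 30, 40]
Preorder (root, L, R): [40, 1, 24, 17, 12, 5, 20, 30]
Postorder (L, R, root): [5, 12, 20, 17, 30, 24, 1, 40]


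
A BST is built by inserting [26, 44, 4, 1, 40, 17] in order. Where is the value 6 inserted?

Starting tree (level order): [26, 4, 44, 1, 17, 40]
Insertion path: 26 -> 4 -> 17
Result: insert 6 as left child of 17
Final tree (level order): [26, 4, 44, 1, 17, 40, None, None, None, 6]


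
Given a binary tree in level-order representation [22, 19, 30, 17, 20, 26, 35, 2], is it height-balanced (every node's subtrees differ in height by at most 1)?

Tree (level-order array): [22, 19, 30, 17, 20, 26, 35, 2]
Definition: a tree is height-balanced if, at every node, |h(left) - h(right)| <= 1 (empty subtree has height -1).
Bottom-up per-node check:
  node 2: h_left=-1, h_right=-1, diff=0 [OK], height=0
  node 17: h_left=0, h_right=-1, diff=1 [OK], height=1
  node 20: h_left=-1, h_right=-1, diff=0 [OK], height=0
  node 19: h_left=1, h_right=0, diff=1 [OK], height=2
  node 26: h_left=-1, h_right=-1, diff=0 [OK], height=0
  node 35: h_left=-1, h_right=-1, diff=0 [OK], height=0
  node 30: h_left=0, h_right=0, diff=0 [OK], height=1
  node 22: h_left=2, h_right=1, diff=1 [OK], height=3
All nodes satisfy the balance condition.
Result: Balanced


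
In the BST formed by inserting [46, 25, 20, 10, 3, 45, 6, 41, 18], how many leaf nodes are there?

Tree built from: [46, 25, 20, 10, 3, 45, 6, 41, 18]
Tree (level-order array): [46, 25, None, 20, 45, 10, None, 41, None, 3, 18, None, None, None, 6]
Rule: A leaf has 0 children.
Per-node child counts:
  node 46: 1 child(ren)
  node 25: 2 child(ren)
  node 20: 1 child(ren)
  node 10: 2 child(ren)
  node 3: 1 child(ren)
  node 6: 0 child(ren)
  node 18: 0 child(ren)
  node 45: 1 child(ren)
  node 41: 0 child(ren)
Matching nodes: [6, 18, 41]
Count of leaf nodes: 3


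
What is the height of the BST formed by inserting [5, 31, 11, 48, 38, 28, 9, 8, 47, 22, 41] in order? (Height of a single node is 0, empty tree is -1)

Insertion order: [5, 31, 11, 48, 38, 28, 9, 8, 47, 22, 41]
Tree (level-order array): [5, None, 31, 11, 48, 9, 28, 38, None, 8, None, 22, None, None, 47, None, None, None, None, 41]
Compute height bottom-up (empty subtree = -1):
  height(8) = 1 + max(-1, -1) = 0
  height(9) = 1 + max(0, -1) = 1
  height(22) = 1 + max(-1, -1) = 0
  height(28) = 1 + max(0, -1) = 1
  height(11) = 1 + max(1, 1) = 2
  height(41) = 1 + max(-1, -1) = 0
  height(47) = 1 + max(0, -1) = 1
  height(38) = 1 + max(-1, 1) = 2
  height(48) = 1 + max(2, -1) = 3
  height(31) = 1 + max(2, 3) = 4
  height(5) = 1 + max(-1, 4) = 5
Height = 5


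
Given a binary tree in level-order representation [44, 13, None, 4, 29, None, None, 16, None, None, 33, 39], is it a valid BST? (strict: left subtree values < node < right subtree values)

Level-order array: [44, 13, None, 4, 29, None, None, 16, None, None, 33, 39]
Validate using subtree bounds (lo, hi): at each node, require lo < value < hi,
then recurse left with hi=value and right with lo=value.
Preorder trace (stopping at first violation):
  at node 44 with bounds (-inf, +inf): OK
  at node 13 with bounds (-inf, 44): OK
  at node 4 with bounds (-inf, 13): OK
  at node 29 with bounds (13, 44): OK
  at node 16 with bounds (13, 29): OK
  at node 33 with bounds (16, 29): VIOLATION
Node 33 violates its bound: not (16 < 33 < 29).
Result: Not a valid BST


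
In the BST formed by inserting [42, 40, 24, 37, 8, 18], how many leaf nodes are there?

Tree built from: [42, 40, 24, 37, 8, 18]
Tree (level-order array): [42, 40, None, 24, None, 8, 37, None, 18]
Rule: A leaf has 0 children.
Per-node child counts:
  node 42: 1 child(ren)
  node 40: 1 child(ren)
  node 24: 2 child(ren)
  node 8: 1 child(ren)
  node 18: 0 child(ren)
  node 37: 0 child(ren)
Matching nodes: [18, 37]
Count of leaf nodes: 2


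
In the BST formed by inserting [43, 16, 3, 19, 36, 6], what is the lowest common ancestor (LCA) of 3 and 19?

Tree insertion order: [43, 16, 3, 19, 36, 6]
Tree (level-order array): [43, 16, None, 3, 19, None, 6, None, 36]
In a BST, the LCA of p=3, q=19 is the first node v on the
root-to-leaf path with p <= v <= q (go left if both < v, right if both > v).
Walk from root:
  at 43: both 3 and 19 < 43, go left
  at 16: 3 <= 16 <= 19, this is the LCA
LCA = 16


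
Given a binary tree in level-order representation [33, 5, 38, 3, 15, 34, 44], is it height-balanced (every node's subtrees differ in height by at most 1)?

Tree (level-order array): [33, 5, 38, 3, 15, 34, 44]
Definition: a tree is height-balanced if, at every node, |h(left) - h(right)| <= 1 (empty subtree has height -1).
Bottom-up per-node check:
  node 3: h_left=-1, h_right=-1, diff=0 [OK], height=0
  node 15: h_left=-1, h_right=-1, diff=0 [OK], height=0
  node 5: h_left=0, h_right=0, diff=0 [OK], height=1
  node 34: h_left=-1, h_right=-1, diff=0 [OK], height=0
  node 44: h_left=-1, h_right=-1, diff=0 [OK], height=0
  node 38: h_left=0, h_right=0, diff=0 [OK], height=1
  node 33: h_left=1, h_right=1, diff=0 [OK], height=2
All nodes satisfy the balance condition.
Result: Balanced


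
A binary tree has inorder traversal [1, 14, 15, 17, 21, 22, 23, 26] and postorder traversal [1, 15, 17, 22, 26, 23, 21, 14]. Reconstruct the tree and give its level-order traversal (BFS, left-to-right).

Inorder:   [1, 14, 15, 17, 21, 22, 23, 26]
Postorder: [1, 15, 17, 22, 26, 23, 21, 14]
Algorithm: postorder visits root last, so walk postorder right-to-left;
each value is the root of the current inorder slice — split it at that
value, recurse on the right subtree first, then the left.
Recursive splits:
  root=14; inorder splits into left=[1], right=[15, 17, 21, 22, 23, 26]
  root=21; inorder splits into left=[15, 17], right=[22, 23, 26]
  root=23; inorder splits into left=[22], right=[26]
  root=26; inorder splits into left=[], right=[]
  root=22; inorder splits into left=[], right=[]
  root=17; inorder splits into left=[15], right=[]
  root=15; inorder splits into left=[], right=[]
  root=1; inorder splits into left=[], right=[]
Reconstructed level-order: [14, 1, 21, 17, 23, 15, 22, 26]


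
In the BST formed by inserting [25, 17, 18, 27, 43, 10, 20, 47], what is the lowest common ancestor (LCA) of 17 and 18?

Tree insertion order: [25, 17, 18, 27, 43, 10, 20, 47]
Tree (level-order array): [25, 17, 27, 10, 18, None, 43, None, None, None, 20, None, 47]
In a BST, the LCA of p=17, q=18 is the first node v on the
root-to-leaf path with p <= v <= q (go left if both < v, right if both > v).
Walk from root:
  at 25: both 17 and 18 < 25, go left
  at 17: 17 <= 17 <= 18, this is the LCA
LCA = 17


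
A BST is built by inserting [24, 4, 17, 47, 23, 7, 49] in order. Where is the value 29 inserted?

Starting tree (level order): [24, 4, 47, None, 17, None, 49, 7, 23]
Insertion path: 24 -> 47
Result: insert 29 as left child of 47
Final tree (level order): [24, 4, 47, None, 17, 29, 49, 7, 23]


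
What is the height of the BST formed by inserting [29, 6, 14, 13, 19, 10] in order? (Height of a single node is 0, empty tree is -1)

Insertion order: [29, 6, 14, 13, 19, 10]
Tree (level-order array): [29, 6, None, None, 14, 13, 19, 10]
Compute height bottom-up (empty subtree = -1):
  height(10) = 1 + max(-1, -1) = 0
  height(13) = 1 + max(0, -1) = 1
  height(19) = 1 + max(-1, -1) = 0
  height(14) = 1 + max(1, 0) = 2
  height(6) = 1 + max(-1, 2) = 3
  height(29) = 1 + max(3, -1) = 4
Height = 4


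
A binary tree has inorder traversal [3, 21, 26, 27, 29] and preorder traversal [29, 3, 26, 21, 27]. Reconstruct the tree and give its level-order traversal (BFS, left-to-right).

Inorder:  [3, 21, 26, 27, 29]
Preorder: [29, 3, 26, 21, 27]
Algorithm: preorder visits root first, so consume preorder in order;
for each root, split the current inorder slice at that value into
left-subtree inorder and right-subtree inorder, then recurse.
Recursive splits:
  root=29; inorder splits into left=[3, 21, 26, 27], right=[]
  root=3; inorder splits into left=[], right=[21, 26, 27]
  root=26; inorder splits into left=[21], right=[27]
  root=21; inorder splits into left=[], right=[]
  root=27; inorder splits into left=[], right=[]
Reconstructed level-order: [29, 3, 26, 21, 27]


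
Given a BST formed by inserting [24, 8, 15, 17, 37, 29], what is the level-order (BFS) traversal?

Tree insertion order: [24, 8, 15, 17, 37, 29]
Tree (level-order array): [24, 8, 37, None, 15, 29, None, None, 17]
BFS from the root, enqueuing left then right child of each popped node:
  queue [24] -> pop 24, enqueue [8, 37], visited so far: [24]
  queue [8, 37] -> pop 8, enqueue [15], visited so far: [24, 8]
  queue [37, 15] -> pop 37, enqueue [29], visited so far: [24, 8, 37]
  queue [15, 29] -> pop 15, enqueue [17], visited so far: [24, 8, 37, 15]
  queue [29, 17] -> pop 29, enqueue [none], visited so far: [24, 8, 37, 15, 29]
  queue [17] -> pop 17, enqueue [none], visited so far: [24, 8, 37, 15, 29, 17]
Result: [24, 8, 37, 15, 29, 17]


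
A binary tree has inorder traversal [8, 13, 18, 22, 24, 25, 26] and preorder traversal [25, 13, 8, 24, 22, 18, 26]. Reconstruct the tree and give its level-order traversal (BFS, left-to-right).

Inorder:  [8, 13, 18, 22, 24, 25, 26]
Preorder: [25, 13, 8, 24, 22, 18, 26]
Algorithm: preorder visits root first, so consume preorder in order;
for each root, split the current inorder slice at that value into
left-subtree inorder and right-subtree inorder, then recurse.
Recursive splits:
  root=25; inorder splits into left=[8, 13, 18, 22, 24], right=[26]
  root=13; inorder splits into left=[8], right=[18, 22, 24]
  root=8; inorder splits into left=[], right=[]
  root=24; inorder splits into left=[18, 22], right=[]
  root=22; inorder splits into left=[18], right=[]
  root=18; inorder splits into left=[], right=[]
  root=26; inorder splits into left=[], right=[]
Reconstructed level-order: [25, 13, 26, 8, 24, 22, 18]


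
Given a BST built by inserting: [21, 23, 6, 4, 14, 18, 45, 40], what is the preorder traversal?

Tree insertion order: [21, 23, 6, 4, 14, 18, 45, 40]
Tree (level-order array): [21, 6, 23, 4, 14, None, 45, None, None, None, 18, 40]
Preorder traversal: [21, 6, 4, 14, 18, 23, 45, 40]


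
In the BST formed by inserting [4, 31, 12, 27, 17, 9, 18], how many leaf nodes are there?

Tree built from: [4, 31, 12, 27, 17, 9, 18]
Tree (level-order array): [4, None, 31, 12, None, 9, 27, None, None, 17, None, None, 18]
Rule: A leaf has 0 children.
Per-node child counts:
  node 4: 1 child(ren)
  node 31: 1 child(ren)
  node 12: 2 child(ren)
  node 9: 0 child(ren)
  node 27: 1 child(ren)
  node 17: 1 child(ren)
  node 18: 0 child(ren)
Matching nodes: [9, 18]
Count of leaf nodes: 2


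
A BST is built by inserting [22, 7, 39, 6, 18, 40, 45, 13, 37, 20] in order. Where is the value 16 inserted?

Starting tree (level order): [22, 7, 39, 6, 18, 37, 40, None, None, 13, 20, None, None, None, 45]
Insertion path: 22 -> 7 -> 18 -> 13
Result: insert 16 as right child of 13
Final tree (level order): [22, 7, 39, 6, 18, 37, 40, None, None, 13, 20, None, None, None, 45, None, 16]


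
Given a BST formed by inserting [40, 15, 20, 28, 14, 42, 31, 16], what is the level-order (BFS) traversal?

Tree insertion order: [40, 15, 20, 28, 14, 42, 31, 16]
Tree (level-order array): [40, 15, 42, 14, 20, None, None, None, None, 16, 28, None, None, None, 31]
BFS from the root, enqueuing left then right child of each popped node:
  queue [40] -> pop 40, enqueue [15, 42], visited so far: [40]
  queue [15, 42] -> pop 15, enqueue [14, 20], visited so far: [40, 15]
  queue [42, 14, 20] -> pop 42, enqueue [none], visited so far: [40, 15, 42]
  queue [14, 20] -> pop 14, enqueue [none], visited so far: [40, 15, 42, 14]
  queue [20] -> pop 20, enqueue [16, 28], visited so far: [40, 15, 42, 14, 20]
  queue [16, 28] -> pop 16, enqueue [none], visited so far: [40, 15, 42, 14, 20, 16]
  queue [28] -> pop 28, enqueue [31], visited so far: [40, 15, 42, 14, 20, 16, 28]
  queue [31] -> pop 31, enqueue [none], visited so far: [40, 15, 42, 14, 20, 16, 28, 31]
Result: [40, 15, 42, 14, 20, 16, 28, 31]


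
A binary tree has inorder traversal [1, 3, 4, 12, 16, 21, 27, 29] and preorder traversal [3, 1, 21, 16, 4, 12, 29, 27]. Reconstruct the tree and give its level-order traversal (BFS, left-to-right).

Inorder:  [1, 3, 4, 12, 16, 21, 27, 29]
Preorder: [3, 1, 21, 16, 4, 12, 29, 27]
Algorithm: preorder visits root first, so consume preorder in order;
for each root, split the current inorder slice at that value into
left-subtree inorder and right-subtree inorder, then recurse.
Recursive splits:
  root=3; inorder splits into left=[1], right=[4, 12, 16, 21, 27, 29]
  root=1; inorder splits into left=[], right=[]
  root=21; inorder splits into left=[4, 12, 16], right=[27, 29]
  root=16; inorder splits into left=[4, 12], right=[]
  root=4; inorder splits into left=[], right=[12]
  root=12; inorder splits into left=[], right=[]
  root=29; inorder splits into left=[27], right=[]
  root=27; inorder splits into left=[], right=[]
Reconstructed level-order: [3, 1, 21, 16, 29, 4, 27, 12]


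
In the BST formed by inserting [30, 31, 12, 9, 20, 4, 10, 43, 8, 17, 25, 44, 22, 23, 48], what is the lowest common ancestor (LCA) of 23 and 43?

Tree insertion order: [30, 31, 12, 9, 20, 4, 10, 43, 8, 17, 25, 44, 22, 23, 48]
Tree (level-order array): [30, 12, 31, 9, 20, None, 43, 4, 10, 17, 25, None, 44, None, 8, None, None, None, None, 22, None, None, 48, None, None, None, 23]
In a BST, the LCA of p=23, q=43 is the first node v on the
root-to-leaf path with p <= v <= q (go left if both < v, right if both > v).
Walk from root:
  at 30: 23 <= 30 <= 43, this is the LCA
LCA = 30


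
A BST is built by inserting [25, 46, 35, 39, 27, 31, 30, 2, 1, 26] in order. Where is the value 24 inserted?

Starting tree (level order): [25, 2, 46, 1, None, 35, None, None, None, 27, 39, 26, 31, None, None, None, None, 30]
Insertion path: 25 -> 2
Result: insert 24 as right child of 2
Final tree (level order): [25, 2, 46, 1, 24, 35, None, None, None, None, None, 27, 39, 26, 31, None, None, None, None, 30]


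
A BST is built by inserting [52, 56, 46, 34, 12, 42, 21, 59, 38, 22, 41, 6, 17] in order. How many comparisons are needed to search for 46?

Search path for 46: 52 -> 46
Found: True
Comparisons: 2


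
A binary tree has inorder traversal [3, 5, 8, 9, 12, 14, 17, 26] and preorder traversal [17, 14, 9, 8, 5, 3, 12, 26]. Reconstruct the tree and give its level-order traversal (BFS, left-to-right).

Inorder:  [3, 5, 8, 9, 12, 14, 17, 26]
Preorder: [17, 14, 9, 8, 5, 3, 12, 26]
Algorithm: preorder visits root first, so consume preorder in order;
for each root, split the current inorder slice at that value into
left-subtree inorder and right-subtree inorder, then recurse.
Recursive splits:
  root=17; inorder splits into left=[3, 5, 8, 9, 12, 14], right=[26]
  root=14; inorder splits into left=[3, 5, 8, 9, 12], right=[]
  root=9; inorder splits into left=[3, 5, 8], right=[12]
  root=8; inorder splits into left=[3, 5], right=[]
  root=5; inorder splits into left=[3], right=[]
  root=3; inorder splits into left=[], right=[]
  root=12; inorder splits into left=[], right=[]
  root=26; inorder splits into left=[], right=[]
Reconstructed level-order: [17, 14, 26, 9, 8, 12, 5, 3]


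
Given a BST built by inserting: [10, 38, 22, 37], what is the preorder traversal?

Tree insertion order: [10, 38, 22, 37]
Tree (level-order array): [10, None, 38, 22, None, None, 37]
Preorder traversal: [10, 38, 22, 37]


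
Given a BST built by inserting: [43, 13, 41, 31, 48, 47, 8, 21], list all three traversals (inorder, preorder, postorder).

Tree insertion order: [43, 13, 41, 31, 48, 47, 8, 21]
Tree (level-order array): [43, 13, 48, 8, 41, 47, None, None, None, 31, None, None, None, 21]
Inorder (L, root, R): [8, 13, 21, 31, 41, 43, 47, 48]
Preorder (root, L, R): [43, 13, 8, 41, 31, 21, 48, 47]
Postorder (L, R, root): [8, 21, 31, 41, 13, 47, 48, 43]


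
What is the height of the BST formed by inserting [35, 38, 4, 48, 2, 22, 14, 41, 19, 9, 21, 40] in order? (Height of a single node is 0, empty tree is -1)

Insertion order: [35, 38, 4, 48, 2, 22, 14, 41, 19, 9, 21, 40]
Tree (level-order array): [35, 4, 38, 2, 22, None, 48, None, None, 14, None, 41, None, 9, 19, 40, None, None, None, None, 21]
Compute height bottom-up (empty subtree = -1):
  height(2) = 1 + max(-1, -1) = 0
  height(9) = 1 + max(-1, -1) = 0
  height(21) = 1 + max(-1, -1) = 0
  height(19) = 1 + max(-1, 0) = 1
  height(14) = 1 + max(0, 1) = 2
  height(22) = 1 + max(2, -1) = 3
  height(4) = 1 + max(0, 3) = 4
  height(40) = 1 + max(-1, -1) = 0
  height(41) = 1 + max(0, -1) = 1
  height(48) = 1 + max(1, -1) = 2
  height(38) = 1 + max(-1, 2) = 3
  height(35) = 1 + max(4, 3) = 5
Height = 5


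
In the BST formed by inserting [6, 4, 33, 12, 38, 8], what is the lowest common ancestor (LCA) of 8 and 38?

Tree insertion order: [6, 4, 33, 12, 38, 8]
Tree (level-order array): [6, 4, 33, None, None, 12, 38, 8]
In a BST, the LCA of p=8, q=38 is the first node v on the
root-to-leaf path with p <= v <= q (go left if both < v, right if both > v).
Walk from root:
  at 6: both 8 and 38 > 6, go right
  at 33: 8 <= 33 <= 38, this is the LCA
LCA = 33


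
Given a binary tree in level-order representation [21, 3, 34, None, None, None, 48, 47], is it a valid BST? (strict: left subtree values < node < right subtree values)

Level-order array: [21, 3, 34, None, None, None, 48, 47]
Validate using subtree bounds (lo, hi): at each node, require lo < value < hi,
then recurse left with hi=value and right with lo=value.
Preorder trace (stopping at first violation):
  at node 21 with bounds (-inf, +inf): OK
  at node 3 with bounds (-inf, 21): OK
  at node 34 with bounds (21, +inf): OK
  at node 48 with bounds (34, +inf): OK
  at node 47 with bounds (34, 48): OK
No violation found at any node.
Result: Valid BST


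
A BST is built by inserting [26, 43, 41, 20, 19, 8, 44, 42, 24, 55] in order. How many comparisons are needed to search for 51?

Search path for 51: 26 -> 43 -> 44 -> 55
Found: False
Comparisons: 4


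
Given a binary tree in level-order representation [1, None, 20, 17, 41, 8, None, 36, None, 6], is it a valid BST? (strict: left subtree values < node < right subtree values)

Level-order array: [1, None, 20, 17, 41, 8, None, 36, None, 6]
Validate using subtree bounds (lo, hi): at each node, require lo < value < hi,
then recurse left with hi=value and right with lo=value.
Preorder trace (stopping at first violation):
  at node 1 with bounds (-inf, +inf): OK
  at node 20 with bounds (1, +inf): OK
  at node 17 with bounds (1, 20): OK
  at node 8 with bounds (1, 17): OK
  at node 6 with bounds (1, 8): OK
  at node 41 with bounds (20, +inf): OK
  at node 36 with bounds (20, 41): OK
No violation found at any node.
Result: Valid BST


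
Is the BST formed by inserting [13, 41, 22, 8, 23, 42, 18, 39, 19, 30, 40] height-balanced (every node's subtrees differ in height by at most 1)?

Tree (level-order array): [13, 8, 41, None, None, 22, 42, 18, 23, None, None, None, 19, None, 39, None, None, 30, 40]
Definition: a tree is height-balanced if, at every node, |h(left) - h(right)| <= 1 (empty subtree has height -1).
Bottom-up per-node check:
  node 8: h_left=-1, h_right=-1, diff=0 [OK], height=0
  node 19: h_left=-1, h_right=-1, diff=0 [OK], height=0
  node 18: h_left=-1, h_right=0, diff=1 [OK], height=1
  node 30: h_left=-1, h_right=-1, diff=0 [OK], height=0
  node 40: h_left=-1, h_right=-1, diff=0 [OK], height=0
  node 39: h_left=0, h_right=0, diff=0 [OK], height=1
  node 23: h_left=-1, h_right=1, diff=2 [FAIL (|-1-1|=2 > 1)], height=2
  node 22: h_left=1, h_right=2, diff=1 [OK], height=3
  node 42: h_left=-1, h_right=-1, diff=0 [OK], height=0
  node 41: h_left=3, h_right=0, diff=3 [FAIL (|3-0|=3 > 1)], height=4
  node 13: h_left=0, h_right=4, diff=4 [FAIL (|0-4|=4 > 1)], height=5
Node 23 violates the condition: |-1 - 1| = 2 > 1.
Result: Not balanced


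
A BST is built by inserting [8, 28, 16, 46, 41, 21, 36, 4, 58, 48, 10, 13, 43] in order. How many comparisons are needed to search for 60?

Search path for 60: 8 -> 28 -> 46 -> 58
Found: False
Comparisons: 4


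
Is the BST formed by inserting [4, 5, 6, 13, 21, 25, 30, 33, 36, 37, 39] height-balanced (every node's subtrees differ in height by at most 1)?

Tree (level-order array): [4, None, 5, None, 6, None, 13, None, 21, None, 25, None, 30, None, 33, None, 36, None, 37, None, 39]
Definition: a tree is height-balanced if, at every node, |h(left) - h(right)| <= 1 (empty subtree has height -1).
Bottom-up per-node check:
  node 39: h_left=-1, h_right=-1, diff=0 [OK], height=0
  node 37: h_left=-1, h_right=0, diff=1 [OK], height=1
  node 36: h_left=-1, h_right=1, diff=2 [FAIL (|-1-1|=2 > 1)], height=2
  node 33: h_left=-1, h_right=2, diff=3 [FAIL (|-1-2|=3 > 1)], height=3
  node 30: h_left=-1, h_right=3, diff=4 [FAIL (|-1-3|=4 > 1)], height=4
  node 25: h_left=-1, h_right=4, diff=5 [FAIL (|-1-4|=5 > 1)], height=5
  node 21: h_left=-1, h_right=5, diff=6 [FAIL (|-1-5|=6 > 1)], height=6
  node 13: h_left=-1, h_right=6, diff=7 [FAIL (|-1-6|=7 > 1)], height=7
  node 6: h_left=-1, h_right=7, diff=8 [FAIL (|-1-7|=8 > 1)], height=8
  node 5: h_left=-1, h_right=8, diff=9 [FAIL (|-1-8|=9 > 1)], height=9
  node 4: h_left=-1, h_right=9, diff=10 [FAIL (|-1-9|=10 > 1)], height=10
Node 36 violates the condition: |-1 - 1| = 2 > 1.
Result: Not balanced


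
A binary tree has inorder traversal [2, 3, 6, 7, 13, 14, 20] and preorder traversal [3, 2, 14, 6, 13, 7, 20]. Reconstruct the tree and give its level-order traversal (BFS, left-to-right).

Inorder:  [2, 3, 6, 7, 13, 14, 20]
Preorder: [3, 2, 14, 6, 13, 7, 20]
Algorithm: preorder visits root first, so consume preorder in order;
for each root, split the current inorder slice at that value into
left-subtree inorder and right-subtree inorder, then recurse.
Recursive splits:
  root=3; inorder splits into left=[2], right=[6, 7, 13, 14, 20]
  root=2; inorder splits into left=[], right=[]
  root=14; inorder splits into left=[6, 7, 13], right=[20]
  root=6; inorder splits into left=[], right=[7, 13]
  root=13; inorder splits into left=[7], right=[]
  root=7; inorder splits into left=[], right=[]
  root=20; inorder splits into left=[], right=[]
Reconstructed level-order: [3, 2, 14, 6, 20, 13, 7]


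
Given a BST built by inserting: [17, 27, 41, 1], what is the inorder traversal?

Tree insertion order: [17, 27, 41, 1]
Tree (level-order array): [17, 1, 27, None, None, None, 41]
Inorder traversal: [1, 17, 27, 41]


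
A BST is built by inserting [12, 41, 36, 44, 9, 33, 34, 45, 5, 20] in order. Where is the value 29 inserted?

Starting tree (level order): [12, 9, 41, 5, None, 36, 44, None, None, 33, None, None, 45, 20, 34]
Insertion path: 12 -> 41 -> 36 -> 33 -> 20
Result: insert 29 as right child of 20
Final tree (level order): [12, 9, 41, 5, None, 36, 44, None, None, 33, None, None, 45, 20, 34, None, None, None, 29]


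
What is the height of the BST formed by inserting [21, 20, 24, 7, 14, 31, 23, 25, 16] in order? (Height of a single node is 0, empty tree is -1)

Insertion order: [21, 20, 24, 7, 14, 31, 23, 25, 16]
Tree (level-order array): [21, 20, 24, 7, None, 23, 31, None, 14, None, None, 25, None, None, 16]
Compute height bottom-up (empty subtree = -1):
  height(16) = 1 + max(-1, -1) = 0
  height(14) = 1 + max(-1, 0) = 1
  height(7) = 1 + max(-1, 1) = 2
  height(20) = 1 + max(2, -1) = 3
  height(23) = 1 + max(-1, -1) = 0
  height(25) = 1 + max(-1, -1) = 0
  height(31) = 1 + max(0, -1) = 1
  height(24) = 1 + max(0, 1) = 2
  height(21) = 1 + max(3, 2) = 4
Height = 4


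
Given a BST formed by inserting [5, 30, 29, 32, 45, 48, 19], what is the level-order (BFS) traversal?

Tree insertion order: [5, 30, 29, 32, 45, 48, 19]
Tree (level-order array): [5, None, 30, 29, 32, 19, None, None, 45, None, None, None, 48]
BFS from the root, enqueuing left then right child of each popped node:
  queue [5] -> pop 5, enqueue [30], visited so far: [5]
  queue [30] -> pop 30, enqueue [29, 32], visited so far: [5, 30]
  queue [29, 32] -> pop 29, enqueue [19], visited so far: [5, 30, 29]
  queue [32, 19] -> pop 32, enqueue [45], visited so far: [5, 30, 29, 32]
  queue [19, 45] -> pop 19, enqueue [none], visited so far: [5, 30, 29, 32, 19]
  queue [45] -> pop 45, enqueue [48], visited so far: [5, 30, 29, 32, 19, 45]
  queue [48] -> pop 48, enqueue [none], visited so far: [5, 30, 29, 32, 19, 45, 48]
Result: [5, 30, 29, 32, 19, 45, 48]


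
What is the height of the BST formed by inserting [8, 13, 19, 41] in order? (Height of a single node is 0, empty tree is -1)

Insertion order: [8, 13, 19, 41]
Tree (level-order array): [8, None, 13, None, 19, None, 41]
Compute height bottom-up (empty subtree = -1):
  height(41) = 1 + max(-1, -1) = 0
  height(19) = 1 + max(-1, 0) = 1
  height(13) = 1 + max(-1, 1) = 2
  height(8) = 1 + max(-1, 2) = 3
Height = 3


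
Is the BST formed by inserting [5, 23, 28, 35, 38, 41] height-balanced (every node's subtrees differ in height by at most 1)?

Tree (level-order array): [5, None, 23, None, 28, None, 35, None, 38, None, 41]
Definition: a tree is height-balanced if, at every node, |h(left) - h(right)| <= 1 (empty subtree has height -1).
Bottom-up per-node check:
  node 41: h_left=-1, h_right=-1, diff=0 [OK], height=0
  node 38: h_left=-1, h_right=0, diff=1 [OK], height=1
  node 35: h_left=-1, h_right=1, diff=2 [FAIL (|-1-1|=2 > 1)], height=2
  node 28: h_left=-1, h_right=2, diff=3 [FAIL (|-1-2|=3 > 1)], height=3
  node 23: h_left=-1, h_right=3, diff=4 [FAIL (|-1-3|=4 > 1)], height=4
  node 5: h_left=-1, h_right=4, diff=5 [FAIL (|-1-4|=5 > 1)], height=5
Node 35 violates the condition: |-1 - 1| = 2 > 1.
Result: Not balanced
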